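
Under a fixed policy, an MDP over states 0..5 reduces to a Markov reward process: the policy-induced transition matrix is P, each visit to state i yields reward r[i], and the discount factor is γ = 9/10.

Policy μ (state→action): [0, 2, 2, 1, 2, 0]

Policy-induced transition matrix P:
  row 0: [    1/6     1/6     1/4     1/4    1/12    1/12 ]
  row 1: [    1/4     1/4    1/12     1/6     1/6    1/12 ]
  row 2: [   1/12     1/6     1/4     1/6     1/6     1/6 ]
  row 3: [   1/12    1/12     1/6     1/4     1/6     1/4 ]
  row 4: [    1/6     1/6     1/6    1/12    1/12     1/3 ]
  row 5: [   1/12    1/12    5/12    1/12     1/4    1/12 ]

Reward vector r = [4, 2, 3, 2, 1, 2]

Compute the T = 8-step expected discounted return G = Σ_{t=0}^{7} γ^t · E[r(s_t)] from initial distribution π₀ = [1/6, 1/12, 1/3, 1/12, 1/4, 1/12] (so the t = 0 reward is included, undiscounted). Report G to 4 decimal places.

t=0: π = [0.1667, 0.0833, 0.3333, 0.0833, 0.2500, 0.0833], E[r] = 2.4167, γ^t·E[r] = 2.416667, running G = 2.416667
t=1: π = [0.1319, 0.1597, 0.2222, 0.1597, 0.1389, 0.1875], E[r] = 2.3472, γ^t·E[r] = 2.112500, running G = 4.529167
t=2: π = [0.1325, 0.1510, 0.2297, 0.1638, 0.1597, 0.1632], E[r] = 2.3351, γ^t·E[r] = 1.891406, running G = 6.420573
t=3: π = [0.1329, 0.1520, 0.2251, 0.1644, 0.1559, 0.1697], E[r] = 2.3349, γ^t·E[r] = 1.702125, running G = 8.122698
t=4: π = [0.1327, 0.1515, 0.2263, 0.1643, 0.1567, 0.1685], E[r] = 2.3350, γ^t·E[r] = 1.531976, running G = 9.654674
t=5: π = [0.1327, 0.1516, 0.2261, 0.1643, 0.1566, 0.1688], E[r] = 2.3349, γ^t·E[r] = 1.378736, running G = 11.033410
t=6: π = [0.1327, 0.1515, 0.2261, 0.1643, 0.1566, 0.1687], E[r] = 2.3349, γ^t·E[r] = 1.240863, running G = 12.274273
t=7: π = [0.1327, 0.1515, 0.2261, 0.1643, 0.1566, 0.1687], E[r] = 2.3349, γ^t·E[r] = 1.116776, running G = 13.391050

G = 13.3910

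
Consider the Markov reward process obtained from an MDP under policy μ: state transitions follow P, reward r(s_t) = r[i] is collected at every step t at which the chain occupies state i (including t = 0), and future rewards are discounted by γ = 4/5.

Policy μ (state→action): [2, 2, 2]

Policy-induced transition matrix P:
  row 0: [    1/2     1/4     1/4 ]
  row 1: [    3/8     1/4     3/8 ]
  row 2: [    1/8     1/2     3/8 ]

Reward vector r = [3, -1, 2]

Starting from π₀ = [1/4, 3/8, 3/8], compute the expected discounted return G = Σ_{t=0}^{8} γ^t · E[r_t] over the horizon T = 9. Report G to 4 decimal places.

G = 5.5115

t=0: π = [0.2500, 0.3750, 0.3750], E[r] = 1.1250, γ^t·E[r] = 1.125000, running G = 1.125000
t=1: π = [0.3125, 0.3438, 0.3438], E[r] = 1.2813, γ^t·E[r] = 1.025000, running G = 2.150000
t=2: π = [0.3281, 0.3359, 0.3359], E[r] = 1.3203, γ^t·E[r] = 0.845000, running G = 2.995000
t=3: π = [0.3320, 0.3340, 0.3340], E[r] = 1.3301, γ^t·E[r] = 0.681000, running G = 3.676000
t=4: π = [0.3330, 0.3335, 0.3335], E[r] = 1.3325, γ^t·E[r] = 0.545800, running G = 4.221800
t=5: π = [0.3333, 0.3334, 0.3334], E[r] = 1.3331, γ^t·E[r] = 0.436840, running G = 4.658640
t=6: π = [0.3333, 0.3333, 0.3333], E[r] = 1.3333, γ^t·E[r] = 0.349512, running G = 5.008152
t=7: π = [0.3333, 0.3333, 0.3333], E[r] = 1.3333, γ^t·E[r] = 0.279618, running G = 5.287770
t=8: π = [0.3333, 0.3333, 0.3333], E[r] = 1.3333, γ^t·E[r] = 0.223696, running G = 5.511465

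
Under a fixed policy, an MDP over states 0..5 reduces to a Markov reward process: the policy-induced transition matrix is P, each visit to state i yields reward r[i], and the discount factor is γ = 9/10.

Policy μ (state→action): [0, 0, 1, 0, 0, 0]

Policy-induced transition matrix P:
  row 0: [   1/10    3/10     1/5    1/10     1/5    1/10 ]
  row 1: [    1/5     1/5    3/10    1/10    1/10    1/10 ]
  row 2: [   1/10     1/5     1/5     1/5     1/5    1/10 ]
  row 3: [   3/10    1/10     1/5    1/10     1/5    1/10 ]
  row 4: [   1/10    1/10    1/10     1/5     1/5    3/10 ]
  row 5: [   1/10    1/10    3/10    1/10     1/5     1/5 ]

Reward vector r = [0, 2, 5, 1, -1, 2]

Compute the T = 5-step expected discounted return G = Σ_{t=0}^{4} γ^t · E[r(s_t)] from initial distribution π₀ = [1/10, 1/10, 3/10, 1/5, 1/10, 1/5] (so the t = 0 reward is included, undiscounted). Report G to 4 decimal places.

t=0: π = [0.1000, 0.1000, 0.3000, 0.2000, 0.1000, 0.2000], E[r] = 2.2000, γ^t·E[r] = 2.200000, running G = 2.200000
t=1: π = [0.1500, 0.1600, 0.2200, 0.1400, 0.1900, 0.1400], E[r] = 1.6500, γ^t·E[r] = 1.485000, running G = 3.685000
t=2: π = [0.1440, 0.1680, 0.2110, 0.1410, 0.1840, 0.1520], E[r] = 1.6520, γ^t·E[r] = 1.338120, running G = 5.023120
t=3: π = [0.1450, 0.1667, 0.2136, 0.1395, 0.1832, 0.1520], E[r] = 1.6617, γ^t·E[r] = 1.211379, running G = 6.234499
t=4: π = [0.1446, 0.1670, 0.2136, 0.1397, 0.1833, 0.1518], E[r] = 1.6618, γ^t·E[r] = 1.090333, running G = 7.324833

G = 7.3248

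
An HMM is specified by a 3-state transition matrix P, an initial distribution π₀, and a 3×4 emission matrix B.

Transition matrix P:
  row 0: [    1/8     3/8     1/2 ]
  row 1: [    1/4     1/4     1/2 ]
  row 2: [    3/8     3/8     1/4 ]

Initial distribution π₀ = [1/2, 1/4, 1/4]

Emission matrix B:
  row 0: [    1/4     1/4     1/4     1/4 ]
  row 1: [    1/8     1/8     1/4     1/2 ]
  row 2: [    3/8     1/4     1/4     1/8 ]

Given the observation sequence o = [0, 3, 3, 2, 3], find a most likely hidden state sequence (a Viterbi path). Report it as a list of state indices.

path = [0, 1, 1, 2, 1]

t=0: δ = [1.250e-01, 3.125e-02, 9.375e-02]  (obs o_0=0)
t=1: δ = [8.789e-03, 2.344e-02, 7.812e-03]  ψ = [2, 0, 0]  (obs o_1=3)
t=2: δ = [1.465e-03, 2.930e-03, 1.465e-03]  ψ = [1, 1, 1]  (obs o_2=3)
t=3: δ = [1.831e-04, 1.831e-04, 3.662e-04]  ψ = [1, 1, 1]  (obs o_3=2)
t=4: δ = [3.433e-05, 6.866e-05, 1.144e-05]  ψ = [2, 2, 0]  (obs o_4=3)
backtrack: best end state = 1; path = [0, 1, 1, 2, 1]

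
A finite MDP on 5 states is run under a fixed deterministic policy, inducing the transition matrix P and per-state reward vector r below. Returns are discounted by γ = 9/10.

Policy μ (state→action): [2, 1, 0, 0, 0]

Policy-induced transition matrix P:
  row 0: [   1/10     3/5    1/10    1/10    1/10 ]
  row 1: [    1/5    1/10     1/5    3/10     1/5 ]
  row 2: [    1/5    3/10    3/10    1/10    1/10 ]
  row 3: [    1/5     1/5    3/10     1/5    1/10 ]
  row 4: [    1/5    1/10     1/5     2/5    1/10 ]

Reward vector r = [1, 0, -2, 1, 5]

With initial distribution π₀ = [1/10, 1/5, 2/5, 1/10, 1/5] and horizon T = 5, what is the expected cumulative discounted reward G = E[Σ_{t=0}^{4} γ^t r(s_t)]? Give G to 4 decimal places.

G = 2.1091

t=0: π = [0.1000, 0.2000, 0.4000, 0.1000, 0.2000], E[r] = 0.4000, γ^t·E[r] = 0.400000, running G = 0.400000
t=1: π = [0.1900, 0.2400, 0.2400, 0.2100, 0.1200], E[r] = 0.5200, γ^t·E[r] = 0.468000, running G = 0.868000
t=2: π = [0.1810, 0.2640, 0.2260, 0.2050, 0.1240], E[r] = 0.5540, γ^t·E[r] = 0.448740, running G = 1.316740
t=3: π = [0.1819, 0.2562, 0.2250, 0.2105, 0.1264], E[r] = 0.5744, γ^t·E[r] = 0.418738, running G = 1.735478
t=4: π = [0.1818, 0.2570, 0.2254, 0.2102, 0.1256], E[r] = 0.5694, γ^t·E[r] = 0.373583, running G = 2.109061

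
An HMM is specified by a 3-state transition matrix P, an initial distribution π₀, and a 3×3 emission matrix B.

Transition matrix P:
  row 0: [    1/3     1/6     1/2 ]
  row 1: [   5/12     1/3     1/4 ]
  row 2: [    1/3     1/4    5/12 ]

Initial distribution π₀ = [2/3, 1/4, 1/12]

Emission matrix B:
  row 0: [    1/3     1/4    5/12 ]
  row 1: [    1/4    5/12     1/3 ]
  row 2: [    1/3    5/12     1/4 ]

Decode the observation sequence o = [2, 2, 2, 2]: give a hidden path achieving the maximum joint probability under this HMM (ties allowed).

t=0: δ = [2.778e-01, 8.333e-02, 2.083e-02]  (obs o_0=2)
t=1: δ = [3.858e-02, 1.543e-02, 3.472e-02]  ψ = [0, 0, 0]  (obs o_1=2)
t=2: δ = [5.358e-03, 2.894e-03, 4.823e-03]  ψ = [0, 2, 0]  (obs o_2=2)
t=3: δ = [7.442e-04, 4.019e-04, 6.698e-04]  ψ = [0, 2, 0]  (obs o_3=2)
backtrack: best end state = 0; path = [0, 0, 0, 0]

path = [0, 0, 0, 0]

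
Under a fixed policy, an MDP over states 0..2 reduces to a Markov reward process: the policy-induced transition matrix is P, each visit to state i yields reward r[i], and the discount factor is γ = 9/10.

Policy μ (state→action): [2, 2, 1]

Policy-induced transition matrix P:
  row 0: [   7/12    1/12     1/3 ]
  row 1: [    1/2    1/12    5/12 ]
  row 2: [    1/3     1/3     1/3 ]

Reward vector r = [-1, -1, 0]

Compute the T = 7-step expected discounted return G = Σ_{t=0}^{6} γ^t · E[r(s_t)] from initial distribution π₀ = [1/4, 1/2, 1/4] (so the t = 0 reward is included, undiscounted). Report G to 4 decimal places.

G = -3.4781

t=0: π = [0.2500, 0.5000, 0.2500], E[r] = -0.7500, γ^t·E[r] = -0.750000, running G = -0.750000
t=1: π = [0.4792, 0.1458, 0.3750], E[r] = -0.6250, γ^t·E[r] = -0.562500, running G = -1.312500
t=2: π = [0.4774, 0.1771, 0.3455], E[r] = -0.6545, γ^t·E[r] = -0.530156, running G = -1.842656
t=3: π = [0.4822, 0.1697, 0.3481], E[r] = -0.6519, γ^t·E[r] = -0.475242, running G = -2.317898
t=4: π = [0.4822, 0.1704, 0.3475], E[r] = -0.6525, γ^t·E[r] = -0.428121, running G = -2.746020
t=5: π = [0.4823, 0.1702, 0.3475], E[r] = -0.6525, γ^t·E[r] = -0.385277, running G = -3.131297
t=6: π = [0.4823, 0.1702, 0.3475], E[r] = -0.6525, γ^t·E[r] = -0.346756, running G = -3.478053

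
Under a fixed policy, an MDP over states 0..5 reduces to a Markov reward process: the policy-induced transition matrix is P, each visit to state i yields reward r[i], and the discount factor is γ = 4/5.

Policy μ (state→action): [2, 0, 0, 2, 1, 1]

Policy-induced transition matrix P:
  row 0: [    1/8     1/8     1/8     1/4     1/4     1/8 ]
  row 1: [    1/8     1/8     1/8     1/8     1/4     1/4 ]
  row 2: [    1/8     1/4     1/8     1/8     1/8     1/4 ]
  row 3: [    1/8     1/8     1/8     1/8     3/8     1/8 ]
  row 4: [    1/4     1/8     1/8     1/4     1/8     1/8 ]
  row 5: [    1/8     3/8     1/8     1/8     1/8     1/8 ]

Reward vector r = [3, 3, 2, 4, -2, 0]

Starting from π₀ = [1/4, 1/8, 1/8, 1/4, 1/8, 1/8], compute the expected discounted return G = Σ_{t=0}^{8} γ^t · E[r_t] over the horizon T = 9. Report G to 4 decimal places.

G = 7.0769

t=0: π = [0.2500, 0.1250, 0.1250, 0.2500, 0.1250, 0.1250], E[r] = 2.1250, γ^t·E[r] = 2.125000, running G = 2.125000
t=1: π = [0.1406, 0.1719, 0.1250, 0.1719, 0.2344, 0.1563], E[r] = 1.4063, γ^t·E[r] = 1.125000, running G = 3.250000
t=2: π = [0.1543, 0.1797, 0.1250, 0.1719, 0.2070, 0.1621], E[r] = 1.5254, γ^t·E[r] = 0.976250, running G = 4.226250
t=3: π = [0.1509, 0.1812, 0.1250, 0.1702, 0.2097, 0.1631], E[r] = 1.5073, γ^t·E[r] = 0.771750, running G = 4.998000
t=4: π = [0.1512, 0.1814, 0.1250, 0.1701, 0.2090, 0.1633], E[r] = 1.5100, γ^t·E[r] = 0.618513, running G = 5.616513
t=5: π = [0.1511, 0.1814, 0.1250, 0.1700, 0.2091, 0.1633], E[r] = 1.5097, γ^t·E[r] = 0.494685, running G = 6.111198
t=6: π = [0.1511, 0.1814, 0.1250, 0.1700, 0.2091, 0.1633], E[r] = 1.5097, γ^t·E[r] = 0.395762, running G = 6.506960
t=7: π = [0.1511, 0.1815, 0.1250, 0.1700, 0.2091, 0.1633], E[r] = 1.5097, γ^t·E[r] = 0.316608, running G = 6.823568
t=8: π = [0.1511, 0.1815, 0.1250, 0.1700, 0.2091, 0.1633], E[r] = 1.5097, γ^t·E[r] = 0.253287, running G = 7.076855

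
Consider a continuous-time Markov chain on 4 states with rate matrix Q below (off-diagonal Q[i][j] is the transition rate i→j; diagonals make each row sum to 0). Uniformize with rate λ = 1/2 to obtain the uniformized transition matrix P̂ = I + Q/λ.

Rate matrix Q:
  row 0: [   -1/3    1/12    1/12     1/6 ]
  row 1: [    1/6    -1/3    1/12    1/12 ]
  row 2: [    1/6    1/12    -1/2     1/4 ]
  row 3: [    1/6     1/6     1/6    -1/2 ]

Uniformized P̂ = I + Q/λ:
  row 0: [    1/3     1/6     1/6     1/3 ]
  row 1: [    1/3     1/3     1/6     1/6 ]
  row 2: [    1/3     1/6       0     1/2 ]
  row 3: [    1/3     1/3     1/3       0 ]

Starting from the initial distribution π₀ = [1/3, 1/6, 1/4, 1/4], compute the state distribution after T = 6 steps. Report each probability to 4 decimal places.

t=0: π = [0.3333, 0.1667, 0.2500, 0.2500]
t=1: π = [0.3333, 0.2361, 0.1667, 0.2639]
t=2: π = [0.3333, 0.2500, 0.1829, 0.2338]
t=3: π = [0.3333, 0.2473, 0.1752, 0.2442]
t=4: π = [0.3333, 0.2486, 0.1782, 0.2399]
t=5: π = [0.3333, 0.2481, 0.1770, 0.2416]
t=6: π = [0.3333, 0.2483, 0.1774, 0.2409]

π = [0.3333, 0.2483, 0.1774, 0.2409]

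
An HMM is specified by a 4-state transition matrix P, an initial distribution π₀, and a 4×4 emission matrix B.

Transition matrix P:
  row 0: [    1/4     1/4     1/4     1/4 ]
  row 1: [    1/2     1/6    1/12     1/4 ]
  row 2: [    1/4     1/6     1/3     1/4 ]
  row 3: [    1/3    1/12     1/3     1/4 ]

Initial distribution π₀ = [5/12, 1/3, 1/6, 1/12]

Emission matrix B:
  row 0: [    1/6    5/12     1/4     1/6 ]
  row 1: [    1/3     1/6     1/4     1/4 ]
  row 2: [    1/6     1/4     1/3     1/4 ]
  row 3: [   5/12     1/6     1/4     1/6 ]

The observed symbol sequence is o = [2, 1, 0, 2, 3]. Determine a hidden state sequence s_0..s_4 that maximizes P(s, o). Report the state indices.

t=0: δ = [1.042e-01, 8.333e-02, 5.556e-02, 2.083e-02]  (obs o_0=2)
t=1: δ = [1.736e-02, 4.340e-03, 6.510e-03, 4.340e-03]  ψ = [1, 0, 0, 0]  (obs o_1=1)
t=2: δ = [7.234e-04, 1.447e-03, 7.234e-04, 1.808e-03]  ψ = [0, 0, 0, 0]  (obs o_2=0)
t=3: δ = [1.808e-04, 6.028e-05, 2.009e-04, 1.130e-04]  ψ = [1, 1, 3, 3]  (obs o_3=2)
t=4: δ = [8.372e-06, 1.130e-05, 1.674e-05, 8.372e-06]  ψ = [2, 0, 2, 2]  (obs o_4=3)
backtrack: best end state = 2; path = [1, 0, 3, 2, 2]

path = [1, 0, 3, 2, 2]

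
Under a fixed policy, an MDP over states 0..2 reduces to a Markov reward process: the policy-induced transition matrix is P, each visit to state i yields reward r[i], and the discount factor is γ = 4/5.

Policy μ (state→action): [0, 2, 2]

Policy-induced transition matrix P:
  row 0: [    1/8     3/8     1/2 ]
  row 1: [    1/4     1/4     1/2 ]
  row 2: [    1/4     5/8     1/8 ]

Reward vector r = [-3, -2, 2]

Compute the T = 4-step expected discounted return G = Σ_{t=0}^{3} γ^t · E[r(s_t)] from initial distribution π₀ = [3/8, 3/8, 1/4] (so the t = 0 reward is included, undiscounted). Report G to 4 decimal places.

G = -2.7519

t=0: π = [0.3750, 0.3750, 0.2500], E[r] = -1.3750, γ^t·E[r] = -1.375000, running G = -1.375000
t=1: π = [0.2031, 0.3906, 0.4063], E[r] = -0.5781, γ^t·E[r] = -0.462500, running G = -1.837500
t=2: π = [0.2246, 0.4277, 0.3477], E[r] = -0.8340, γ^t·E[r] = -0.533750, running G = -2.371250
t=3: π = [0.2219, 0.4084, 0.3696], E[r] = -0.7434, γ^t·E[r] = -0.380625, running G = -2.751875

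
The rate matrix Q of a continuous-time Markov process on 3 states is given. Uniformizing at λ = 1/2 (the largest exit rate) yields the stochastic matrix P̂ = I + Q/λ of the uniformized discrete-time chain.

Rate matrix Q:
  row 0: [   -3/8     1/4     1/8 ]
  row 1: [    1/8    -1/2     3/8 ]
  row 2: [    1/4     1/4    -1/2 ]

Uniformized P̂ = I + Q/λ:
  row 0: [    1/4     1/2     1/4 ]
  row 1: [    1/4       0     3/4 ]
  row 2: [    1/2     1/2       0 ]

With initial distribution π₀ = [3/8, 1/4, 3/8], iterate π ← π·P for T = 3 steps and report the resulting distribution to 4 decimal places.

π = [0.3418, 0.3438, 0.3145]

t=0: π = [0.3750, 0.2500, 0.3750]
t=1: π = [0.3438, 0.3750, 0.2813]
t=2: π = [0.3203, 0.3125, 0.3672]
t=3: π = [0.3418, 0.3438, 0.3145]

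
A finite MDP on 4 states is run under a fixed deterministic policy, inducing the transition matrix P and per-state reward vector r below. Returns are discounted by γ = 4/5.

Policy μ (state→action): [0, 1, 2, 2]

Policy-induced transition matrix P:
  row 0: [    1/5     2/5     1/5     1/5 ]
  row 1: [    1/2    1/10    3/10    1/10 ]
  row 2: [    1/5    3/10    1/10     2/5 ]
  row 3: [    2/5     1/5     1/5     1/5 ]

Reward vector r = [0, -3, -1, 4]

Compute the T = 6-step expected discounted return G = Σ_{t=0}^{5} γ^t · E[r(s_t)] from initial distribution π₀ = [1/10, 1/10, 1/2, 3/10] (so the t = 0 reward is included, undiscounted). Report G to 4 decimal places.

G = 0.3399

t=0: π = [0.1000, 0.1000, 0.5000, 0.3000], E[r] = 0.4000, γ^t·E[r] = 0.400000, running G = 0.400000
t=1: π = [0.2900, 0.2600, 0.1600, 0.2900], E[r] = 0.2200, γ^t·E[r] = 0.176000, running G = 0.576000
t=2: π = [0.3360, 0.2480, 0.2100, 0.2060], E[r] = -0.1300, γ^t·E[r] = -0.083200, running G = 0.492800
t=3: π = [0.3156, 0.2634, 0.2038, 0.2172], E[r] = -0.1252, γ^t·E[r] = -0.064102, running G = 0.428698
t=4: π = [0.3225, 0.2572, 0.2060, 0.2144], E[r] = -0.1198, γ^t·E[r] = -0.049054, running G = 0.379644
t=5: π = [0.3200, 0.2594, 0.2051, 0.2155], E[r] = -0.1213, γ^t·E[r] = -0.039758, running G = 0.339886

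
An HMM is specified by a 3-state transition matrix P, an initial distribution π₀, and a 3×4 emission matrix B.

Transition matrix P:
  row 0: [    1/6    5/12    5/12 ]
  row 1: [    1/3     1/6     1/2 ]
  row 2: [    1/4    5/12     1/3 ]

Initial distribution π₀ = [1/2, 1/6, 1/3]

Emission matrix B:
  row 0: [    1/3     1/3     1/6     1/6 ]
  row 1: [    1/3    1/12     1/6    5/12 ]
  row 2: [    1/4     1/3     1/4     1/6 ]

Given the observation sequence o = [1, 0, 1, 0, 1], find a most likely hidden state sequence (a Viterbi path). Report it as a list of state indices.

t=0: δ = [1.667e-01, 1.389e-02, 1.111e-01]  (obs o_0=1)
t=1: δ = [9.259e-03, 2.315e-02, 1.736e-02]  ψ = [0, 0, 0]  (obs o_1=0)
t=2: δ = [2.572e-03, 6.028e-04, 3.858e-03]  ψ = [1, 2, 1]  (obs o_2=1)
t=3: δ = [3.215e-04, 5.358e-04, 3.215e-04]  ψ = [2, 2, 2]  (obs o_3=0)
t=4: δ = [5.954e-05, 1.116e-05, 8.931e-05]  ψ = [1, 0, 1]  (obs o_4=1)
backtrack: best end state = 2; path = [0, 1, 2, 1, 2]

path = [0, 1, 2, 1, 2]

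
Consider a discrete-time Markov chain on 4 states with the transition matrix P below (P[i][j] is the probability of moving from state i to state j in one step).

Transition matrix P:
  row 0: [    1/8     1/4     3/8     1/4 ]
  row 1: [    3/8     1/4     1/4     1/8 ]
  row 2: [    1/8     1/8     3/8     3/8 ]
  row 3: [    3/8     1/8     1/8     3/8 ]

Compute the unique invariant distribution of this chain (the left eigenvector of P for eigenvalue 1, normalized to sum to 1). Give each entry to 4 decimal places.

Balance equations π_j = Σ_i π_i·P[i][j]:
  π_0 = 1/8·π_0 + 3/8·π_1 + 1/8·π_2 + 3/8·π_3
  π_1 = 1/4·π_0 + 1/4·π_1 + 1/8·π_2 + 1/8·π_3
  π_2 = 3/8·π_0 + 1/4·π_1 + 3/8·π_2 + 1/8·π_3
  normalize: π_0 + π_1 + π_2 + π_3 = 1
Solving the linear system gives exactly π = [11/45, 8/45, 5/18, 3/10].

π = [0.2444, 0.1778, 0.2778, 0.3000]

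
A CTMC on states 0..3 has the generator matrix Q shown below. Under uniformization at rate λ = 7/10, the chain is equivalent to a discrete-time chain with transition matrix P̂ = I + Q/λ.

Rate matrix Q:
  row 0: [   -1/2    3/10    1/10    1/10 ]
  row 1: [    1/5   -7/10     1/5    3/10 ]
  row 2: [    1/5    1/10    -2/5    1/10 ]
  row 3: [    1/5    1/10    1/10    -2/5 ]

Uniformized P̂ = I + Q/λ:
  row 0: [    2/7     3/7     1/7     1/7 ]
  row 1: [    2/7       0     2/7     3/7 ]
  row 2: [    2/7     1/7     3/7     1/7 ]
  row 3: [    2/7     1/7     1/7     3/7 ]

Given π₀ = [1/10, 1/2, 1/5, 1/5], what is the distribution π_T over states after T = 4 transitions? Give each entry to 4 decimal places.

t=0: π = [0.1000, 0.5000, 0.2000, 0.2000]
t=1: π = [0.2857, 0.1000, 0.2714, 0.3429]
t=2: π = [0.2857, 0.2102, 0.2347, 0.2694]
t=3: π = [0.2857, 0.1945, 0.2399, 0.2799]
t=4: π = [0.2857, 0.1967, 0.2392, 0.2784]

π = [0.2857, 0.1967, 0.2392, 0.2784]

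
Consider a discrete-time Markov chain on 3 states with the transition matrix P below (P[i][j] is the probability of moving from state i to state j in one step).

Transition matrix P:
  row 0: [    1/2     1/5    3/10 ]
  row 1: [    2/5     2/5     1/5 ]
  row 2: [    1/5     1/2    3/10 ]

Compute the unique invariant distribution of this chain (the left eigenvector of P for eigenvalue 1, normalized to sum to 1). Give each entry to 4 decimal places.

π = [0.3855, 0.3494, 0.2651]

Balance equations π_j = Σ_i π_i·P[i][j]:
  π_0 = 1/2·π_0 + 2/5·π_1 + 1/5·π_2
  π_1 = 1/5·π_0 + 2/5·π_1 + 1/2·π_2
  normalize: π_0 + π_1 + π_2 = 1
Solving the linear system gives exactly π = [32/83, 29/83, 22/83].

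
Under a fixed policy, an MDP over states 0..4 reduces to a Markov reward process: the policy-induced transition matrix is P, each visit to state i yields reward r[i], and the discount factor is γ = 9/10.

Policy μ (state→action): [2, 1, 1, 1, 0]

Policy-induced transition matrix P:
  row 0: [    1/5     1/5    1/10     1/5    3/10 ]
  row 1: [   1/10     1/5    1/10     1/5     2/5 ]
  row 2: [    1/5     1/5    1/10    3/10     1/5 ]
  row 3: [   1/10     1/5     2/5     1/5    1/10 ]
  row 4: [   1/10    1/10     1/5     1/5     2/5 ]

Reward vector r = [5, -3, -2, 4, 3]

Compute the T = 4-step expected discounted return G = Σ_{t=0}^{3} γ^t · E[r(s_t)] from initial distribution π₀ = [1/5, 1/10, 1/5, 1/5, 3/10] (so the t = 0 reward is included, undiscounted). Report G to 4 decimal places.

t=0: π = [0.2000, 0.1000, 0.2000, 0.2000, 0.3000], E[r] = 2.0000, γ^t·E[r] = 2.000000, running G = 2.000000
t=1: π = [0.1400, 0.1700, 0.1900, 0.2200, 0.2800], E[r] = 1.5300, γ^t·E[r] = 1.377000, running G = 3.377000
t=2: π = [0.1330, 0.1720, 0.1940, 0.2190, 0.2820], E[r] = 1.4830, γ^t·E[r] = 1.201230, running G = 4.578230
t=3: π = [0.1327, 0.1718, 0.1939, 0.2194, 0.2822], E[r] = 1.4845, γ^t·E[r] = 1.082201, running G = 5.660431

G = 5.6604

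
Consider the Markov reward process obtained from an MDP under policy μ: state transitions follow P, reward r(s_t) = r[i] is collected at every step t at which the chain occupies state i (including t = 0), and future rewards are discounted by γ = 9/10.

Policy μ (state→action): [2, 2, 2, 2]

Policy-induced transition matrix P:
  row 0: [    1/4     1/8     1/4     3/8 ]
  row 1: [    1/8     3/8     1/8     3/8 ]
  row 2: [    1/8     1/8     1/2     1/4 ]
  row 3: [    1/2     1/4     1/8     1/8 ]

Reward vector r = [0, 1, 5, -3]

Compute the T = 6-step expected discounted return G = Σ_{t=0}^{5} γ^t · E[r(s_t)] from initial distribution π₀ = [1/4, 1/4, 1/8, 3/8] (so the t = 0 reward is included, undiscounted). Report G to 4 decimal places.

t=0: π = [0.2500, 0.2500, 0.1250, 0.3750], E[r] = -0.2500, γ^t·E[r] = -0.250000, running G = -0.250000
t=1: π = [0.2969, 0.2344, 0.2031, 0.2656], E[r] = 0.4531, γ^t·E[r] = 0.407813, running G = 0.157813
t=2: π = [0.2617, 0.2168, 0.2383, 0.2832], E[r] = 0.5586, γ^t·E[r] = 0.452461, running G = 0.610273
t=3: π = [0.2639, 0.2146, 0.2471, 0.2744], E[r] = 0.6267, γ^t·E[r] = 0.456871, running G = 1.067144
t=4: π = [0.2609, 0.2130, 0.2506, 0.2755], E[r] = 0.6396, γ^t·E[r] = 0.419653, running G = 1.486798
t=5: π = [0.2609, 0.2127, 0.2516, 0.2748], E[r] = 0.6463, γ^t·E[r] = 0.381641, running G = 1.868439

G = 1.8684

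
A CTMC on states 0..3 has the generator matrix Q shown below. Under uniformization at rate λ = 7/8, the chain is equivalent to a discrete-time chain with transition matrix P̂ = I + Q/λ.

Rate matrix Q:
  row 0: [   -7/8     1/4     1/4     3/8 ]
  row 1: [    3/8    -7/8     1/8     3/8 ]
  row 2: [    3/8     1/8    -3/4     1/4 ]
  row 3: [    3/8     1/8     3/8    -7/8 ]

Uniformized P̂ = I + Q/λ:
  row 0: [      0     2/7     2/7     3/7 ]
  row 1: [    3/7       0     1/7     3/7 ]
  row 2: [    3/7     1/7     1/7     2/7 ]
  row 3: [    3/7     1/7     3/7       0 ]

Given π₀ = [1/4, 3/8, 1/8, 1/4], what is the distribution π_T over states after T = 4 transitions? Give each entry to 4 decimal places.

π = [0.2983, 0.1634, 0.2653, 0.2730]

t=0: π = [0.2500, 0.3750, 0.1250, 0.2500]
t=1: π = [0.3214, 0.1250, 0.2500, 0.3036]
t=2: π = [0.2908, 0.1709, 0.2755, 0.2628]
t=3: π = [0.3039, 0.1600, 0.2595, 0.2766]
t=4: π = [0.2983, 0.1634, 0.2653, 0.2730]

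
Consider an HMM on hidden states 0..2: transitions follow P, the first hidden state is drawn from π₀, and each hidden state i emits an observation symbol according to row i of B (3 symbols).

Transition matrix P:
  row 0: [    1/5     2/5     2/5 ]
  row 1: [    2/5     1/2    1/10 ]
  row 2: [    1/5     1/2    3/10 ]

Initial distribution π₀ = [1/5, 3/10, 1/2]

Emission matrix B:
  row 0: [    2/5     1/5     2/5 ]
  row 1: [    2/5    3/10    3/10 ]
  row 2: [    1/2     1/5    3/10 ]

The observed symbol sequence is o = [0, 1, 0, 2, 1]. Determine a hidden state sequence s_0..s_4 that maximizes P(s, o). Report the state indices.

t=0: δ = [8.000e-02, 1.200e-01, 2.500e-01]  (obs o_0=0)
t=1: δ = [1.000e-02, 3.750e-02, 1.500e-02]  ψ = [2, 2, 2]  (obs o_1=1)
t=2: δ = [6.000e-03, 7.500e-03, 2.250e-03]  ψ = [1, 1, 2]  (obs o_2=0)
t=3: δ = [1.200e-03, 1.125e-03, 7.200e-04]  ψ = [1, 1, 0]  (obs o_3=2)
t=4: δ = [9.000e-05, 1.688e-04, 9.600e-05]  ψ = [1, 1, 0]  (obs o_4=1)
backtrack: best end state = 1; path = [2, 1, 1, 1, 1]

path = [2, 1, 1, 1, 1]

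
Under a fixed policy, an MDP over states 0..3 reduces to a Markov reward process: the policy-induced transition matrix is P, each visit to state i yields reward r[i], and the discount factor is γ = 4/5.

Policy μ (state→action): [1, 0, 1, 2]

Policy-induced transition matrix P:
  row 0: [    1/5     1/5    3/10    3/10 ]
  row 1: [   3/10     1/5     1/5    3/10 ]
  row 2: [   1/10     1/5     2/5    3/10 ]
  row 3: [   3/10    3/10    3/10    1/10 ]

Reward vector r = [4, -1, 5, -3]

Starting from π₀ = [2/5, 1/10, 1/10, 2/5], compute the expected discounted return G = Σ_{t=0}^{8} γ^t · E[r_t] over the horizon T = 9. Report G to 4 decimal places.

G = 5.6564

t=0: π = [0.4000, 0.1000, 0.1000, 0.4000], E[r] = 0.8000, γ^t·E[r] = 0.800000, running G = 0.800000
t=1: π = [0.2400, 0.2400, 0.3000, 0.2200], E[r] = 1.5600, γ^t·E[r] = 1.248000, running G = 2.048000
t=2: π = [0.2160, 0.2220, 0.3060, 0.2560], E[r] = 1.4040, γ^t·E[r] = 0.898560, running G = 2.946560
t=3: π = [0.2172, 0.2256, 0.3084, 0.2488], E[r] = 1.4388, γ^t·E[r] = 0.736666, running G = 3.683226
t=4: π = [0.2166, 0.2249, 0.3083, 0.2502], E[r] = 1.4322, γ^t·E[r] = 0.586629, running G = 4.269855
t=5: π = [0.2167, 0.2250, 0.3083, 0.2500], E[r] = 1.4336, γ^t·E[r] = 0.469748, running G = 4.739602
t=6: π = [0.2167, 0.2250, 0.3083, 0.2500], E[r] = 1.4333, γ^t·E[r] = 0.375728, running G = 5.115330
t=7: π = [0.2167, 0.2250, 0.3083, 0.2500], E[r] = 1.4333, γ^t·E[r] = 0.300594, running G = 5.415924
t=8: π = [0.2167, 0.2250, 0.3083, 0.2500], E[r] = 1.4333, γ^t·E[r] = 0.240473, running G = 5.656397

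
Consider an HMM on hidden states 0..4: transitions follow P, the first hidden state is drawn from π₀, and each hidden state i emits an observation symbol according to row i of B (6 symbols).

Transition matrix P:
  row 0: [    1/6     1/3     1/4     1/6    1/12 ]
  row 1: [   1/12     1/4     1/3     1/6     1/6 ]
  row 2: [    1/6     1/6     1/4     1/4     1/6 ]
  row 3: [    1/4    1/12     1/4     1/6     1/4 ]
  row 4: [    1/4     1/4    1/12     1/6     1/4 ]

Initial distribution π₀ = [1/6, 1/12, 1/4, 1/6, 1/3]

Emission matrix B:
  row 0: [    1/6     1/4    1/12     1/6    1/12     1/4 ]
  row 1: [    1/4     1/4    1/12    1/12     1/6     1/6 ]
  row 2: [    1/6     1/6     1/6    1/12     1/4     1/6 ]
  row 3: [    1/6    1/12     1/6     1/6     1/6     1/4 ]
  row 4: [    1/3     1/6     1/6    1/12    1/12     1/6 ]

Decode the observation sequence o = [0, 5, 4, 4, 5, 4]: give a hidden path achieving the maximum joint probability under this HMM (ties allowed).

path = [4, 0, 1, 2, 3, 2]

t=0: δ = [2.778e-02, 2.083e-02, 4.167e-02, 2.778e-02, 1.111e-01]  (obs o_0=0)
t=1: δ = [6.944e-03, 4.630e-03, 1.736e-03, 4.630e-03, 4.630e-03]  ψ = [4, 4, 2, 4, 4]  (obs o_1=5)
t=2: δ = [9.645e-05, 3.858e-04, 4.340e-04, 1.929e-04, 9.645e-05]  ψ = [0, 0, 0, 0, 3]  (obs o_2=4)
t=3: δ = [6.028e-06, 1.608e-05, 3.215e-05, 1.808e-05, 6.028e-06]  ψ = [2, 1, 1, 2, 2]  (obs o_3=4)
t=4: δ = [1.340e-06, 8.931e-07, 1.340e-06, 2.009e-06, 8.931e-07]  ψ = [2, 2, 2, 2, 2]  (obs o_4=5)
t=5: δ = [4.186e-08, 7.442e-08, 1.256e-07, 5.582e-08, 4.186e-08]  ψ = [3, 0, 3, 2, 3]  (obs o_5=4)
backtrack: best end state = 2; path = [4, 0, 1, 2, 3, 2]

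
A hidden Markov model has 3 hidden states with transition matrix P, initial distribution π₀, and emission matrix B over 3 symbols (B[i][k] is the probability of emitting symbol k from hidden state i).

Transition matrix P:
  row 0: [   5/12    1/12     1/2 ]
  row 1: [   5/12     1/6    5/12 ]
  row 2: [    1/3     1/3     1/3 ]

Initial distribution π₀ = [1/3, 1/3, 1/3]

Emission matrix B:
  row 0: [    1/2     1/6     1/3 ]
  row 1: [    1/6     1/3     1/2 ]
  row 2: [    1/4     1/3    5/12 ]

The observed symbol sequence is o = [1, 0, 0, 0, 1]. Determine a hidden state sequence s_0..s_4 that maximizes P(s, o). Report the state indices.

t=0: δ = [5.556e-02, 1.111e-01, 1.111e-01]  (obs o_0=1)
t=1: δ = [2.315e-02, 6.173e-03, 1.157e-02]  ψ = [1, 2, 1]  (obs o_1=0)
t=2: δ = [4.823e-03, 6.430e-04, 2.894e-03]  ψ = [0, 2, 0]  (obs o_2=0)
t=3: δ = [1.005e-03, 1.608e-04, 6.028e-04]  ψ = [0, 2, 0]  (obs o_3=0)
t=4: δ = [6.977e-05, 6.698e-05, 1.674e-04]  ψ = [0, 2, 0]  (obs o_4=1)
backtrack: best end state = 2; path = [1, 0, 0, 0, 2]

path = [1, 0, 0, 0, 2]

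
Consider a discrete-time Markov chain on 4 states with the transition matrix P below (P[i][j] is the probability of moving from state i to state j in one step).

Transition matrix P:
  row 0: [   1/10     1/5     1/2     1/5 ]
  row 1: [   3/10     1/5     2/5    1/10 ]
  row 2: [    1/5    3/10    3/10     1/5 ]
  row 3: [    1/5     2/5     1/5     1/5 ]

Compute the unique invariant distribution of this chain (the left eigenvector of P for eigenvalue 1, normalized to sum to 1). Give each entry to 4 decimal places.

Balance equations π_j = Σ_i π_i·P[i][j]:
  π_0 = 1/10·π_0 + 3/10·π_1 + 1/5·π_2 + 1/5·π_3
  π_1 = 1/5·π_0 + 1/5·π_1 + 3/10·π_2 + 2/5·π_3
  π_2 = 1/2·π_0 + 2/5·π_1 + 3/10·π_2 + 1/5·π_3
  normalize: π_0 + π_1 + π_2 + π_3 = 1
Solving the linear system gives exactly π = [254/1231, 332/1231, 432/1231, 213/1231].

π = [0.2063, 0.2697, 0.3509, 0.1730]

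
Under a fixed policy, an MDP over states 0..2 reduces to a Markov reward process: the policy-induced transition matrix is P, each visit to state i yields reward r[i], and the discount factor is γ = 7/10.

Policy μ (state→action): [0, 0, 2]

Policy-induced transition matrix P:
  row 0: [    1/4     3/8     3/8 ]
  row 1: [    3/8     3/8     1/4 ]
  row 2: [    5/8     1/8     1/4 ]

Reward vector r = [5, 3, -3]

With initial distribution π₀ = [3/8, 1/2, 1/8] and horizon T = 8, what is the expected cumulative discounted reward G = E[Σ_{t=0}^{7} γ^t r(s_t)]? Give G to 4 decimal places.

G = 7.2558

t=0: π = [0.3750, 0.5000, 0.1250], E[r] = 3.0000, γ^t·E[r] = 3.000000, running G = 3.000000
t=1: π = [0.3594, 0.3438, 0.2969], E[r] = 1.9375, γ^t·E[r] = 1.356250, running G = 4.356250
t=2: π = [0.4043, 0.3008, 0.2949], E[r] = 2.0391, γ^t·E[r] = 0.999141, running G = 5.355391
t=3: π = [0.3982, 0.3013, 0.3005], E[r] = 1.9932, γ^t·E[r] = 0.683655, running G = 6.039046
t=4: π = [0.4004, 0.2999, 0.2998], E[r] = 2.0021, γ^t·E[r] = 0.480698, running G = 6.519744
t=5: π = [0.3999, 0.3001, 0.3000], E[r] = 1.9995, γ^t·E[r] = 0.336060, running G = 6.855805
t=6: π = [0.4000, 0.3000, 0.3000], E[r] = 2.0001, γ^t·E[r] = 0.235313, running G = 7.091117
t=7: π = [0.4000, 0.3000, 0.3000], E[r] = 2.0000, γ^t·E[r] = 0.164706, running G = 7.255823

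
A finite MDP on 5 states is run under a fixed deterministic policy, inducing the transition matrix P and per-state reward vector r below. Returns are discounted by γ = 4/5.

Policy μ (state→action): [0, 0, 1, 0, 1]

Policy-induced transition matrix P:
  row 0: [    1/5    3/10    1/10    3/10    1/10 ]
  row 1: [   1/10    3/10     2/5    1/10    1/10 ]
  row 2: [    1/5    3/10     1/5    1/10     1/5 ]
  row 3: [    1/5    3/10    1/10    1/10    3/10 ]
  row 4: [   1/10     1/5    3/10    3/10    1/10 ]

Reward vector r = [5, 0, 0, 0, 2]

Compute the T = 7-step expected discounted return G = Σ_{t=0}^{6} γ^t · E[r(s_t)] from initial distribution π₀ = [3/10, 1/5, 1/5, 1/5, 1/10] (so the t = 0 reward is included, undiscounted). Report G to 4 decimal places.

G = 4.9838

t=0: π = [0.3000, 0.2000, 0.2000, 0.2000, 0.1000], E[r] = 1.7000, γ^t·E[r] = 1.700000, running G = 1.700000
t=1: π = [0.1700, 0.2900, 0.2000, 0.1800, 0.1600], E[r] = 1.1700, γ^t·E[r] = 0.936000, running G = 2.636000
t=2: π = [0.1550, 0.2840, 0.2390, 0.1660, 0.1560], E[r] = 1.0870, γ^t·E[r] = 0.695680, running G = 3.331680
t=3: π = [0.1560, 0.2844, 0.2403, 0.1622, 0.1571], E[r] = 1.0942, γ^t·E[r] = 0.560230, running G = 3.891910
t=4: π = [0.1559, 0.2843, 0.2408, 0.1626, 0.1565], E[r] = 1.0922, γ^t·E[r] = 0.447361, running G = 4.339271
t=5: π = [0.1559, 0.2844, 0.2407, 0.1625, 0.1566], E[r] = 1.0928, γ^t·E[r] = 0.358096, running G = 4.697367
t=6: π = [0.1559, 0.2843, 0.2407, 0.1625, 0.1566], E[r] = 1.0926, γ^t·E[r] = 0.286429, running G = 4.983796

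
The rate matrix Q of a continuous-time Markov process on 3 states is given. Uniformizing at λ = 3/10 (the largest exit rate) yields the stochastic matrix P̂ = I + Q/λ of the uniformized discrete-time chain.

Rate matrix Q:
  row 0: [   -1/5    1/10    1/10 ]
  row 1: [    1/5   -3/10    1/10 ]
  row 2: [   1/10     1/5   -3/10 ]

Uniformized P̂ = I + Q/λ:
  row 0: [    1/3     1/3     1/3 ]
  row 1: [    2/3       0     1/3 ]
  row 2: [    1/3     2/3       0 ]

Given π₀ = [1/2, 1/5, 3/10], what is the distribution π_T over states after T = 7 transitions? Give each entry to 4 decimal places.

π = [0.4373, 0.3127, 0.2500]

t=0: π = [0.5000, 0.2000, 0.3000]
t=1: π = [0.4000, 0.3667, 0.2333]
t=2: π = [0.4556, 0.2889, 0.2556]
t=3: π = [0.4296, 0.3222, 0.2481]
t=4: π = [0.4407, 0.3086, 0.2506]
t=5: π = [0.4362, 0.3140, 0.2498]
t=6: π = [0.4380, 0.3119, 0.2501]
t=7: π = [0.4373, 0.3127, 0.2500]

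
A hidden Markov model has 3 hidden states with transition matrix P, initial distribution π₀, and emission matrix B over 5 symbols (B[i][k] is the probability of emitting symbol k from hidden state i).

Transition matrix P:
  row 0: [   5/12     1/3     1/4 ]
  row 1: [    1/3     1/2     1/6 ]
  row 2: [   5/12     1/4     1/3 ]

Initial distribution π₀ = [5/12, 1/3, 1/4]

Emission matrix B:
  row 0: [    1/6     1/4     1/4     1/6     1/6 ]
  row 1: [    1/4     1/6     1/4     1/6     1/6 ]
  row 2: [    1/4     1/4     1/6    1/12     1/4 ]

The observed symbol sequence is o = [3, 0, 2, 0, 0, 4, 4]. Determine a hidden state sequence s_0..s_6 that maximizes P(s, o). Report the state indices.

path = [1, 1, 1, 1, 1, 1, 1]

t=0: δ = [6.944e-02, 5.556e-02, 2.083e-02]  (obs o_0=3)
t=1: δ = [4.823e-03, 6.944e-03, 4.340e-03]  ψ = [0, 1, 0]  (obs o_1=0)
t=2: δ = [5.787e-04, 8.681e-04, 2.411e-04]  ψ = [1, 1, 2]  (obs o_2=2)
t=3: δ = [4.823e-05, 1.085e-04, 3.617e-05]  ψ = [1, 1, 0]  (obs o_3=0)
t=4: δ = [6.028e-06, 1.356e-05, 4.521e-06]  ψ = [1, 1, 1]  (obs o_4=0)
t=5: δ = [7.535e-07, 1.130e-06, 5.651e-07]  ψ = [1, 1, 1]  (obs o_5=4)
t=6: δ = [6.279e-08, 9.419e-08, 4.710e-08]  ψ = [1, 1, 0]  (obs o_6=4)
backtrack: best end state = 1; path = [1, 1, 1, 1, 1, 1, 1]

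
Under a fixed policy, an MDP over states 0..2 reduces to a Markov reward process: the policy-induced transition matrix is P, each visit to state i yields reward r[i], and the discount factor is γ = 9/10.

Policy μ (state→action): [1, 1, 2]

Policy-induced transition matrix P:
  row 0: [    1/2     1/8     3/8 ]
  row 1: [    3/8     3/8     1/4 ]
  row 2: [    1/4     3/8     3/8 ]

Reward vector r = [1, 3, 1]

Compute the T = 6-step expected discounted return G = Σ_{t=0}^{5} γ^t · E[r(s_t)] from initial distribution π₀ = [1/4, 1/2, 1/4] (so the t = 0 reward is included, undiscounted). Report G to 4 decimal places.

G = 7.8087

t=0: π = [0.2500, 0.5000, 0.2500], E[r] = 2.0000, γ^t·E[r] = 2.000000, running G = 2.000000
t=1: π = [0.3750, 0.3125, 0.3125], E[r] = 1.6250, γ^t·E[r] = 1.462500, running G = 3.462500
t=2: π = [0.3828, 0.2813, 0.3359], E[r] = 1.5625, γ^t·E[r] = 1.265625, running G = 4.728125
t=3: π = [0.3809, 0.2793, 0.3398], E[r] = 1.5586, γ^t·E[r] = 1.136215, running G = 5.864340
t=4: π = [0.3801, 0.2798, 0.3401], E[r] = 1.5596, γ^t·E[r] = 1.023234, running G = 6.887574
t=5: π = [0.3800, 0.2800, 0.3400], E[r] = 1.5599, γ^t·E[r] = 0.921127, running G = 7.808701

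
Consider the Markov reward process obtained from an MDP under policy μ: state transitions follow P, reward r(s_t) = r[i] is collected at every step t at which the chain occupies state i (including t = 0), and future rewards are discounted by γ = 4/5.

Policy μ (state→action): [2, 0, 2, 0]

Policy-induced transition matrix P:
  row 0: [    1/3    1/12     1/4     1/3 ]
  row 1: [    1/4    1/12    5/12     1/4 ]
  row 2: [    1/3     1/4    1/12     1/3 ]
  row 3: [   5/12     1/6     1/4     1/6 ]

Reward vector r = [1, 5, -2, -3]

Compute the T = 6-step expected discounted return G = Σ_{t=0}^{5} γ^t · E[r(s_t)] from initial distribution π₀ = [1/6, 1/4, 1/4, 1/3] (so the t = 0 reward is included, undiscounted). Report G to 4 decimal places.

t=0: π = [0.1667, 0.2500, 0.2500, 0.3333], E[r] = -0.0833, γ^t·E[r] = -0.083333, running G = -0.083333
t=1: π = [0.3403, 0.1528, 0.2500, 0.2569], E[r] = -0.1667, γ^t·E[r] = -0.133333, running G = -0.216667
t=2: π = [0.3420, 0.1464, 0.2338, 0.2778], E[r] = -0.2269, γ^t·E[r] = -0.145185, running G = -0.361852
t=3: π = [0.3443, 0.1454, 0.2354, 0.2748], E[r] = -0.2239, γ^t·E[r] = -0.114617, running G = -0.476469
t=4: π = [0.3441, 0.1455, 0.2350, 0.2754], E[r] = -0.2247, γ^t·E[r] = -0.092049, running G = -0.568519
t=5: π = [0.3442, 0.1455, 0.2351, 0.2753], E[r] = -0.2247, γ^t·E[r] = -0.073620, running G = -0.642138

G = -0.6421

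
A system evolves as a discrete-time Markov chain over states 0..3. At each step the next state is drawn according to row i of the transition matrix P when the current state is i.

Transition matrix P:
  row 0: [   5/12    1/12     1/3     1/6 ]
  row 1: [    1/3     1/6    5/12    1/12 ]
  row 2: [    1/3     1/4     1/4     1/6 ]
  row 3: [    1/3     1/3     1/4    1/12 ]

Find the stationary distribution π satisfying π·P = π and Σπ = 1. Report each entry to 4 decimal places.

π = [0.3636, 0.1856, 0.3112, 0.1396]

Balance equations π_j = Σ_i π_i·P[i][j]:
  π_0 = 5/12·π_0 + 1/3·π_1 + 1/3·π_2 + 1/3·π_3
  π_1 = 1/12·π_0 + 1/6·π_1 + 1/4·π_2 + 1/3·π_3
  π_2 = 1/3·π_0 + 5/12·π_1 + 1/4·π_2 + 1/4·π_3
  normalize: π_0 + π_1 + π_2 + π_3 = 1
Solving the linear system gives exactly π = [4/11, 347/1870, 291/935, 261/1870].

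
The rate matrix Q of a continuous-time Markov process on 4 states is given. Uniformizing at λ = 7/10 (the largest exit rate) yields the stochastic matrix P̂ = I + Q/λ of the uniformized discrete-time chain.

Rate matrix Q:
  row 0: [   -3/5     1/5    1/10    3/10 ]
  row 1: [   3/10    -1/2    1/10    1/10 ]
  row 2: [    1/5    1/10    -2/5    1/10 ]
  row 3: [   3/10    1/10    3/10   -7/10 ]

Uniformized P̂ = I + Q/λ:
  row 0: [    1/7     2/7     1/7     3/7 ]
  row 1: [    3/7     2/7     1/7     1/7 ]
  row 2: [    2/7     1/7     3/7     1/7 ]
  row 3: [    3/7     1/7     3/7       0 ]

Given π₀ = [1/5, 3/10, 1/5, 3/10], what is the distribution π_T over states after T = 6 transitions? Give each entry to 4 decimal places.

t=0: π = [0.2000, 0.3000, 0.2000, 0.3000]
t=1: π = [0.3429, 0.2143, 0.2857, 0.1571]
t=2: π = [0.2898, 0.2224, 0.2694, 0.2184]
t=3: π = [0.3073, 0.2160, 0.2822, 0.1945]
t=4: π = [0.3005, 0.2176, 0.2791, 0.2029]
t=5: π = [0.3029, 0.2169, 0.2805, 0.1997]
t=6: π = [0.3020, 0.2171, 0.2801, 0.2009]

π = [0.3020, 0.2171, 0.2801, 0.2009]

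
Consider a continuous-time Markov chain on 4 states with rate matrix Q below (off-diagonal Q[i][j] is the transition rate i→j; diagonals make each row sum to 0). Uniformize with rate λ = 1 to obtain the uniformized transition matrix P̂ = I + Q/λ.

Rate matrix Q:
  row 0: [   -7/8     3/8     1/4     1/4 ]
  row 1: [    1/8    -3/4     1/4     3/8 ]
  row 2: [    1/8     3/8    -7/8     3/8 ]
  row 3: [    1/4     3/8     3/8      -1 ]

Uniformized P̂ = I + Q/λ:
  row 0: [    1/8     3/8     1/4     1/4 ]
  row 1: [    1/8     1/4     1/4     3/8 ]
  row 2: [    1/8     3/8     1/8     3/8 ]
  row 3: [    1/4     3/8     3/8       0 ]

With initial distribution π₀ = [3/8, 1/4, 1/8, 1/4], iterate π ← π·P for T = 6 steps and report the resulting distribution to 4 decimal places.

π = [0.1573, 0.3333, 0.2509, 0.2585]

t=0: π = [0.3750, 0.2500, 0.1250, 0.2500]
t=1: π = [0.1563, 0.3438, 0.2656, 0.2344]
t=2: π = [0.1543, 0.3320, 0.2461, 0.2676]
t=3: π = [0.1584, 0.3335, 0.2527, 0.2554]
t=4: π = [0.1569, 0.3333, 0.2503, 0.2594]
t=5: π = [0.1574, 0.3333, 0.2511, 0.2581]
t=6: π = [0.1573, 0.3333, 0.2509, 0.2585]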